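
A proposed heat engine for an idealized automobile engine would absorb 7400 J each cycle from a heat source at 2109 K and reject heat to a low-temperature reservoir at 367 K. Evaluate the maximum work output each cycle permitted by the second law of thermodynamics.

W_max ≈ 6110 J

The upper bound on efficiency is η_max = 1 − T_C/T_H = 1 − 367.00/2109.00 = 0.8260.
W_max = η_max · Q_H = 0.8260 × 7400 = 6110 J.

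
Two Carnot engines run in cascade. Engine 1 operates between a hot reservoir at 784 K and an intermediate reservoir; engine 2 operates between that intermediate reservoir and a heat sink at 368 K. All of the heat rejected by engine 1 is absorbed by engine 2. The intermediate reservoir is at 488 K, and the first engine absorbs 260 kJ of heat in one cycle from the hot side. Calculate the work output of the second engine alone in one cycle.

W₂ ≈ 39.8 kJ

Heat entering the second stage: Q_m = Q_H·(T_m/T_H) = 260 × 488.00/784.00 = 162 kJ.
Second-stage efficiency η₂ = 1 − T_C/T_m = 1 − 368.00/488.00 = 0.2459, so W₂ = η₂·Q_m = 39.8 kJ.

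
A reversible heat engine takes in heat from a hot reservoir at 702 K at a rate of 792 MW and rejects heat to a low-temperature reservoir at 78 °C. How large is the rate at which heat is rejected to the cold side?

Q̇_C ≈ 396.2 MW

T_C = 78 °C → 78 + 273.15 = 351.15 K.
For a reversible engine, η = 1 − T_C/T_H = 1 − 351.15/702.00 = 0.4998.
For a reversible cycle Q_C/Q_H = T_C/T_H, so Q_C = 792 × 351.15/702.00 = 396.2 MW.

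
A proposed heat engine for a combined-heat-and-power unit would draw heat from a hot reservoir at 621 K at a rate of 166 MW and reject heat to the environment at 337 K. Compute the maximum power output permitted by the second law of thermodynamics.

Ẇ_max ≈ 75.9 MW

The upper bound on efficiency is η_max = 1 − T_C/T_H = 1 − 337.00/621.00 = 0.4573.
W_max = η_max · Q_H = 0.4573 × 166 = 75.9 MW.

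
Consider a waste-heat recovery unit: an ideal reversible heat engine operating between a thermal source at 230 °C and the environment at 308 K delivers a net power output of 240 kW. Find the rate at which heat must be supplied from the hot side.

T_H = 230 °C → 230 + 273.15 = 503.15 K.
The Carnot efficiency is η = 1 − T_C/T_H = 1 − 308.00/503.15 = 0.3879.
Q_H = W/η = 240/0.3879 = 618.8 kW.

Q̇_H ≈ 618.8 kW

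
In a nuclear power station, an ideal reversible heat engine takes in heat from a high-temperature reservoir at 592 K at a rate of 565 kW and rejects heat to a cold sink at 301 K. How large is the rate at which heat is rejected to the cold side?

Q̇_C ≈ 287 kW

Carnot efficiency: η = 1 − T_C/T_H = 1 − 301.00/592.00 = 0.4916.
For a reversible cycle Q_C/Q_H = T_C/T_H, so Q_C = 565 × 301.00/592.00 = 287 kW.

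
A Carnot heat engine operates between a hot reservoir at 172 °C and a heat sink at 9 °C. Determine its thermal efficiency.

T_H = 172 °C → 172 + 273.15 = 445.15 K.
T_C = 9 °C → 9 + 273.15 = 282.15 K.
η_rev = 1 − T_C/T_H = 1 − 282.15/445.15 = 0.3662.

η ≈ 0.3662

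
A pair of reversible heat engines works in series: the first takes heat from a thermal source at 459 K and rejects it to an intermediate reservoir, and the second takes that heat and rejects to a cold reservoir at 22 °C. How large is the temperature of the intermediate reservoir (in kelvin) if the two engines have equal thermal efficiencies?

T_C = 22 °C → 22 + 273.15 = 295.15 K.
Equal efficiencies require 1 − T_m/T_H = 1 − T_C/T_m, i.e. T_m/T_H = T_C/T_m, so T_m = √(T_H·T_C) = √(459.00 × 295.15) = 368.1 K.

T_m ≈ 368.1 K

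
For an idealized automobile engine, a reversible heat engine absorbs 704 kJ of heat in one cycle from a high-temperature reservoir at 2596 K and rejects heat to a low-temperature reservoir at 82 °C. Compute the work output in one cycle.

T_C = 82 °C → 82 + 273.15 = 355.15 K.
Since the cycle is reversible, η = 1 − T_C/T_H = 1 − 355.15/2596.00 = 0.8632.
W = η·Q_H = 0.8632 × 704 = 608 kJ.

W ≈ 608 kJ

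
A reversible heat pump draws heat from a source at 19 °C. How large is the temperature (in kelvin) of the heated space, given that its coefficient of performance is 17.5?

T_C = 19 °C → 19 + 273.15 = 292.15 K.
COP_HP = T_H/(T_H − T_C) ⇒ T_H = T_C·COP_HP/(COP_HP − 1) = 292.15 × 17.5/(17.5 − 1) = 309.9 K.

T_H ≈ 309.9 K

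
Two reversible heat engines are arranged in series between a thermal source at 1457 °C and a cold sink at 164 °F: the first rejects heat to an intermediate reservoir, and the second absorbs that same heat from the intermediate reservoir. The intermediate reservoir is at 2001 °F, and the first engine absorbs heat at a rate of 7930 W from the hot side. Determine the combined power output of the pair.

T_H = 1457 °C → 1457 + 273.15 = 1730.15 K.
T_C = 164 °F → (164 − 32) × 5/9 = 73.33 °C = 346.48 K.
Two reversible stages in series are equivalent to a single Carnot engine between T_H and T_C, so η_total = 1 − T_C/T_H = 1 − 346.48/1730.15 = 0.7997.
W_total = η_total · Q_H = 0.7997 × 7930 = 6342 W.

Ẇ_total ≈ 6342 W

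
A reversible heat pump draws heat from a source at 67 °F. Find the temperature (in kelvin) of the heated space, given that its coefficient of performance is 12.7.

T_C = 67 °F → (67 − 32) × 5/9 = 19.44 °C = 292.59 K.
COP_HP = T_H/(T_H − T_C) ⇒ T_H = T_C·COP_HP/(COP_HP − 1) = 292.59 × 12.7/(12.7 − 1) = 317.6 K.

T_H ≈ 317.6 K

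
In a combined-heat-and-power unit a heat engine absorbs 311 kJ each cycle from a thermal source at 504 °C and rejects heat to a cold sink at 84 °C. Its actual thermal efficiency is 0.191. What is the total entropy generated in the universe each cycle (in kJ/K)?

T_H = 504 °C → 504 + 273.15 = 777.15 K.
T_C = 84 °C → 84 + 273.15 = 357.15 K.
W = η·Q_H = 0.191 × 311 = 59.40 kJ, so Q_C = Q_H − W = 251.6 kJ.
Entropy balance on the reservoirs: −Q_H/T_H = -0.4002 kJ/K, +Q_C/T_C = 0.7045 kJ/K.
ΔS_univ = −Q_H/T_H + Q_C/T_C = 0.3043 kJ/K (> 0, since η = 0.191 < η_Carnot = 0.540).

ΔS_univ ≈ 0.3043 kJ/K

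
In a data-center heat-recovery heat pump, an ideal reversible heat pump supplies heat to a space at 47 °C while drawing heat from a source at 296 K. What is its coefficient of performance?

COP_HP ≈ 13.3

T_H = 47 °C → 47 + 273.15 = 320.15 K.
For a reversible heat pump, COP_HP = T_H/(T_H − T_C) = 320.15/(320.15 − 296.00) = 13.3.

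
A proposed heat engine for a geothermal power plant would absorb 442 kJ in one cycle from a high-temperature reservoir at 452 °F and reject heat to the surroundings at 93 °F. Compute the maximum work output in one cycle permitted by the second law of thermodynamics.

T_H = 452 °F → (452 − 32) × 5/9 = 233.33 °C = 506.48 K.
T_C = 93 °F → (93 − 32) × 5/9 = 33.89 °C = 307.04 K.
The second-law ceiling is the Carnot efficiency, η_max = 1 − T_C/T_H = 1 − 307.04/506.48 = 0.3938.
W_max = η_max · Q_H = 0.3938 × 442 = 174.1 kJ.

W_max ≈ 174.1 kJ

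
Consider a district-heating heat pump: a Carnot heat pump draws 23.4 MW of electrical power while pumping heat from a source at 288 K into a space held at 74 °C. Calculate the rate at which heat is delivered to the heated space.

T_H = 74 °C → 74 + 273.15 = 347.15 K.
COP_HP = T_H/(T_H − T_C) = 347.15/59.15 = 5.8690.
Q_H = COP_HP · W = 5.8690 × 23.4 = 137 MW.

Q̇_H ≈ 137 MW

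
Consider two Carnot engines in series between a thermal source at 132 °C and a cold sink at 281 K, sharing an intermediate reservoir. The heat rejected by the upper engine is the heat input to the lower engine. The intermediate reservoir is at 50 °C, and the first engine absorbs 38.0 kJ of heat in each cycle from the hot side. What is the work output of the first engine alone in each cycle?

W₁ ≈ 7.69 kJ

T_H = 132 °C → 132 + 273.15 = 405.15 K.
T_m = 50 °C → 50 + 273.15 = 323.15 K.
First-stage efficiency η₁ = 1 − T_m/T_H = 1 − 323.15/405.15 = 0.2024.
W₁ = η₁·Q_H = 0.2024 × 38.0 = 7.69 kJ.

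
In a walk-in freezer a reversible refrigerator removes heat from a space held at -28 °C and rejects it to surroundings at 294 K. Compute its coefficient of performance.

T_C = -28 °C → -28 + 273.15 = 245.15 K.
For a reversible refrigerator, COP_R = T_C/(T_H − T_C) = 245.15/(294.00 − 245.15) = 5.02.

COP_R ≈ 5.02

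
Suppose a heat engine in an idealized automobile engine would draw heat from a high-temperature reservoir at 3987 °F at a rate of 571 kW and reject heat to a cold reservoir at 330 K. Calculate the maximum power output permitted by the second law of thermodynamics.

T_H = 3987 °F → (3987 − 32) × 5/9 = 2197.22 °C = 2470.37 K.
The second-law ceiling is the Carnot efficiency, η_max = 1 − T_C/T_H = 1 − 330.00/2470.37 = 0.8664.
W_max = η_max · Q_H = 0.8664 × 571 = 495 kW.

Ẇ_max ≈ 495 kW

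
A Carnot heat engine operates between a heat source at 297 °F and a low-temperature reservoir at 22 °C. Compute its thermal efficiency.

η ≈ 0.2979

T_H = 297 °F → (297 − 32) × 5/9 = 147.22 °C = 420.37 K.
T_C = 22 °C → 22 + 273.15 = 295.15 K.
For a reversible engine, η = 1 − T_C/T_H = 1 − 295.15/420.37 = 0.2979.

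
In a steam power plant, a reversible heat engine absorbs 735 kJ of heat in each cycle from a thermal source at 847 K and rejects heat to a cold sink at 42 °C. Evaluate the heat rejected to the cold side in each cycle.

Q_C ≈ 273 kJ

T_C = 42 °C → 42 + 273.15 = 315.15 K.
η_rev = 1 − T_C/T_H = 1 − 315.15/847.00 = 0.6279.
For a reversible cycle Q_C/Q_H = T_C/T_H, so Q_C = 735 × 315.15/847.00 = 273 kJ.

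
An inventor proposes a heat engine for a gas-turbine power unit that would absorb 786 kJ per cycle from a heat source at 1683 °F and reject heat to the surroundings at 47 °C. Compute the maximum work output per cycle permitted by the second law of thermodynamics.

T_H = 1683 °F → (1683 − 32) × 5/9 = 917.22 °C = 1190.37 K.
T_C = 47 °C → 47 + 273.15 = 320.15 K.
The upper bound on efficiency is η_max = 1 − T_C/T_H = 1 − 320.15/1190.37 = 0.7311.
W_max = η_max · Q_H = 0.7311 × 786 = 575 kJ.

W_max ≈ 575 kJ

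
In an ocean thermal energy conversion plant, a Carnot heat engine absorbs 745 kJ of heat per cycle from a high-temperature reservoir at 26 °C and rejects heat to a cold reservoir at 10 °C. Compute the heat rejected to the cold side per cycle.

Q_C ≈ 705 kJ

T_H = 26 °C → 26 + 273.15 = 299.15 K.
T_C = 10 °C → 10 + 273.15 = 283.15 K.
η_rev = 1 − T_C/T_H = 1 − 283.15/299.15 = 0.0535.
For a reversible cycle Q_C/Q_H = T_C/T_H, so Q_C = 745 × 283.15/299.15 = 705 kJ.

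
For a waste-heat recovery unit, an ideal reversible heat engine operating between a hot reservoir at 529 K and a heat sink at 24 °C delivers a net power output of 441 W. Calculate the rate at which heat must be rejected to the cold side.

Q̇_C ≈ 565 W

T_C = 24 °C → 24 + 273.15 = 297.15 K.
The Carnot efficiency is η = 1 − T_C/T_H = 1 − 297.15/529.00 = 0.4383.
Since Q_C/Q_H = T_C/T_H and Q_H = W/η, Q_C = W·T_C/(T_H − T_C) = 441 × 297.15/231.85 = 565 W.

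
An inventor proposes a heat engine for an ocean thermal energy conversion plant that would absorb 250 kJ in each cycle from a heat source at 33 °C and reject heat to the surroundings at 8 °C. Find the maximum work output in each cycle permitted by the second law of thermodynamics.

W_max ≈ 20.4 kJ

T_H = 33 °C → 33 + 273.15 = 306.15 K.
T_C = 8 °C → 8 + 273.15 = 281.15 K.
No engine can exceed the Carnot limit: η_max = 1 − T_C/T_H = 1 − 281.15/306.15 = 0.0817.
W_max = η_max · Q_H = 0.0817 × 250 = 20.4 kJ.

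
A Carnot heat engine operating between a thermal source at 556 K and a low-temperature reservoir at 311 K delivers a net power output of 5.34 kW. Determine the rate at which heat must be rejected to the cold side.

Q̇_C ≈ 6.78 kW

η_rev = 1 − T_C/T_H = 1 − 311.00/556.00 = 0.4406.
Since Q_C/Q_H = T_C/T_H and Q_H = W/η, Q_C = W·T_C/(T_H − T_C) = 5.34 × 311.00/245.00 = 6.78 kW.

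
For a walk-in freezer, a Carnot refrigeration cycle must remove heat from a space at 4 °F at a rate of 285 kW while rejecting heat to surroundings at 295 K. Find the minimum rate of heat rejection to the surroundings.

T_C = 4 °F → (4 − 32) × 5/9 = -15.56 °C = 257.59 K.
For a reversible cycle Q_H/Q_C = T_H/T_C, so Q_H = Q_C·T_H/T_C = 285 × 295.00/257.59 = 326 kW.

Q̇_H ≈ 326 kW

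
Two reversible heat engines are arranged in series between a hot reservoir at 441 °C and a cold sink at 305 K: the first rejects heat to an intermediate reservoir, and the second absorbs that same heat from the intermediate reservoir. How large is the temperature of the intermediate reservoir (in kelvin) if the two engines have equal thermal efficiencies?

T_H = 441 °C → 441 + 273.15 = 714.15 K.
Equal efficiencies require 1 − T_m/T_H = 1 − T_C/T_m, i.e. T_m/T_H = T_C/T_m, so T_m = √(T_H·T_C) = √(714.15 × 305.00) = 467 K.

T_m ≈ 467 K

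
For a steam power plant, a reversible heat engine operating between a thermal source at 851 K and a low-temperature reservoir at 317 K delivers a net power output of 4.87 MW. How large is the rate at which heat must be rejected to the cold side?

Carnot efficiency: η = 1 − T_C/T_H = 1 − 317.00/851.00 = 0.6275.
Since Q_C/Q_H = T_C/T_H and Q_H = W/η, Q_C = W·T_C/(T_H − T_C) = 4.87 × 317.00/534.00 = 2.89 MW.

Q̇_C ≈ 2.89 MW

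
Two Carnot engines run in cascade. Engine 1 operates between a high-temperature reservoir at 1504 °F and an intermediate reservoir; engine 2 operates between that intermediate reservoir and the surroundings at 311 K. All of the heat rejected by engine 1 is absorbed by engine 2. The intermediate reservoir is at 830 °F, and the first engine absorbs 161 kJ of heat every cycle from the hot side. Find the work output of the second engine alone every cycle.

T_H = 1504 °F → (1504 − 32) × 5/9 = 817.78 °C = 1090.93 K.
T_m = 830 °F → (830 − 32) × 5/9 = 443.33 °C = 716.48 K.
Heat entering the second stage: Q_m = Q_H·(T_m/T_H) = 161 × 716.48/1090.93 = 105.7 kJ.
Second-stage efficiency η₂ = 1 − T_C/T_m = 1 − 311.00/716.48 = 0.5659, so W₂ = η₂·Q_m = 59.84 kJ.

W₂ ≈ 59.84 kJ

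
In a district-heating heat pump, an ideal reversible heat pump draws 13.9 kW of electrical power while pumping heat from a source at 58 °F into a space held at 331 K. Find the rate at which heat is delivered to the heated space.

T_C = 58 °F → (58 − 32) × 5/9 = 14.44 °C = 287.59 K.
The Carnot heat-pump COP is COP_HP = T_H/(T_H − T_C) = 331.00/43.41 = 7.6258.
Q_H = COP_HP · W = 7.6258 × 13.9 = 106.0 kW.

Q̇_H ≈ 106.0 kW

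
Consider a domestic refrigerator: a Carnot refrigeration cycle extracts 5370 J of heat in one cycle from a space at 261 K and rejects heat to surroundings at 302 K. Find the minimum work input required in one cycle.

The reversible coefficient of performance is COP_R = T_C/(T_H − T_C) = 261.00/41.00 = 6.3659.
W = Q_C/COP_R = 5370/6.3659 = 843.6 J.

W_in ≈ 843.6 J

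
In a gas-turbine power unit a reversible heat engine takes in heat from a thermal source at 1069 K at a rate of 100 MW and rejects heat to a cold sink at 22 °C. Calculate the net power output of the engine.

T_C = 22 °C → 22 + 273.15 = 295.15 K.
Since the cycle is reversible, η = 1 − T_C/T_H = 1 − 295.15/1069.00 = 0.7239.
W = η·Q_H = 0.7239 × 100 = 72.4 MW.

Ẇ ≈ 72.4 MW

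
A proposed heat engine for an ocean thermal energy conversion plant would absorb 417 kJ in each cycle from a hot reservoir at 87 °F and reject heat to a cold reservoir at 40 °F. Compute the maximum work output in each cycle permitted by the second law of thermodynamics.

W_max ≈ 35.9 kJ

T_H = 87 °F → (87 − 32) × 5/9 = 30.56 °C = 303.71 K.
T_C = 40 °F → (40 − 32) × 5/9 = 4.44 °C = 277.59 K.
The upper bound on efficiency is η_max = 1 − T_C/T_H = 1 − 277.59/303.71 = 0.0860.
W_max = η_max · Q_H = 0.0860 × 417 = 35.9 kJ.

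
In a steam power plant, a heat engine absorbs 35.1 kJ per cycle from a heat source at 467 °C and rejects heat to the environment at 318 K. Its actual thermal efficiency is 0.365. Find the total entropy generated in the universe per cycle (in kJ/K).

T_H = 467 °C → 467 + 273.15 = 740.15 K.
W = η·Q_H = 0.365 × 35.1 = 12.81 kJ, so Q_C = Q_H − W = 22.29 kJ.
Reservoir entropy changes: ΔS_H = −Q_H/T_H = −35.1/740.15 = -0.04742 kJ/K and ΔS_C = +Q_C/T_C = 22.29/318.00 = 0.07009 kJ/K.
ΔS_univ = −Q_H/T_H + Q_C/T_C = 0.02267 kJ/K (> 0, since η = 0.365 < η_Carnot = 0.570).

ΔS_univ ≈ 0.02267 kJ/K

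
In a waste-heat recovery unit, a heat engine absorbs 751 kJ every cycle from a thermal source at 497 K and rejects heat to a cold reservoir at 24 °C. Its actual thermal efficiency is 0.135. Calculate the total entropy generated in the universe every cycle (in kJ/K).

ΔS_univ ≈ 0.675 kJ/K

T_C = 24 °C → 24 + 273.15 = 297.15 K.
W = η·Q_H = 0.135 × 751 = 101.4 kJ, so Q_C = Q_H − W = 649.6 kJ.
Reservoir entropy changes: ΔS_H = −Q_H/T_H = −751/497.00 = -1.511 kJ/K and ΔS_C = +Q_C/T_C = 649.6/297.15 = 2.186 kJ/K.
ΔS_univ = −Q_H/T_H + Q_C/T_C = 0.675 kJ/K (> 0, since η = 0.135 < η_Carnot = 0.402).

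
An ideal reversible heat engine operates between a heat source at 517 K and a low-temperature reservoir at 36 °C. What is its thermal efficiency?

T_C = 36 °C → 36 + 273.15 = 309.15 K.
Carnot efficiency: η = 1 − T_C/T_H = 1 − 309.15/517.00 = 0.402.

η ≈ 0.402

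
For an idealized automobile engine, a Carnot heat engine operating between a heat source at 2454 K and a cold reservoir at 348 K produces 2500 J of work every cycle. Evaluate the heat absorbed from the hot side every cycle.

η_rev = 1 − T_C/T_H = 1 − 348.00/2454.00 = 0.8582.
Q_H = W/η = 2500/0.8582 = 2910 J.

Q_H ≈ 2910 J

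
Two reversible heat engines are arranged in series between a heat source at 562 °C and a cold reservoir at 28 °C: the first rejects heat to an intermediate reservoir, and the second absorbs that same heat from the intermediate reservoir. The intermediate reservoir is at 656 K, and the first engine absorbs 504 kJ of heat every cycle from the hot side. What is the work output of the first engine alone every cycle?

T_H = 562 °C → 562 + 273.15 = 835.15 K.
T_C = 28 °C → 28 + 273.15 = 301.15 K.
First-stage efficiency η₁ = 1 − T_m/T_H = 1 − 656.00/835.15 = 0.2145.
W₁ = η₁·Q_H = 0.2145 × 504 = 108 kJ.

W₁ ≈ 108 kJ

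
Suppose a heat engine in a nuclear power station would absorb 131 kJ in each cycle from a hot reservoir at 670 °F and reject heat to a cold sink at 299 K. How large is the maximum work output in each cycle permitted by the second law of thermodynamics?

W_max ≈ 68.6 kJ

T_H = 670 °F → (670 − 32) × 5/9 = 354.44 °C = 627.59 K.
The upper bound on efficiency is η_max = 1 − T_C/T_H = 1 − 299.00/627.59 = 0.5236.
W_max = η_max · Q_H = 0.5236 × 131 = 68.6 kJ.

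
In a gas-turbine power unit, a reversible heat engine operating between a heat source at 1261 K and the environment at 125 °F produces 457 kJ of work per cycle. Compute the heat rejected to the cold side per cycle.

T_C = 125 °F → (125 − 32) × 5/9 = 51.67 °C = 324.82 K.
η_rev = 1 − T_C/T_H = 1 − 324.82/1261.00 = 0.7424.
Since Q_C/Q_H = T_C/T_H and Q_H = W/η, Q_C = W·T_C/(T_H − T_C) = 457 × 324.82/936.18 = 158.6 kJ.

Q_C ≈ 158.6 kJ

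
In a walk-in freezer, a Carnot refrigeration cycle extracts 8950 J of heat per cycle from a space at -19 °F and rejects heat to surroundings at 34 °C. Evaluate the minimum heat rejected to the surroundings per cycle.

T_H = 34 °C → 34 + 273.15 = 307.15 K.
T_C = -19 °F → (-19 − 32) × 5/9 = -28.33 °C = 244.82 K.
For a reversible cycle Q_H/Q_C = T_H/T_C, so Q_H = Q_C·T_H/T_C = 8950 × 307.15/244.82 = 11230 J.

Q_H ≈ 11230 J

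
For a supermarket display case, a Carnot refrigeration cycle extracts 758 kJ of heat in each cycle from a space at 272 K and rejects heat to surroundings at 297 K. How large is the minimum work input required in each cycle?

W_in ≈ 69.7 kJ

Carnot COP: COP_R = T_C/(T_H − T_C) = 272.00/25.00 = 10.8800.
W = Q_C/COP_R = 758/10.8800 = 69.7 kJ.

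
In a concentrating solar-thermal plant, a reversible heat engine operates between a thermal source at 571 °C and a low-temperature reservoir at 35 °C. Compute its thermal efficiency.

η ≈ 0.6350

T_H = 571 °C → 571 + 273.15 = 844.15 K.
T_C = 35 °C → 35 + 273.15 = 308.15 K.
For a reversible engine, η = 1 − T_C/T_H = 1 − 308.15/844.15 = 0.6350.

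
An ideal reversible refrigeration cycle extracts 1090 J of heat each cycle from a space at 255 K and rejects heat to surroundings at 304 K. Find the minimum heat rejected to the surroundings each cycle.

For a reversible cycle Q_H/Q_C = T_H/T_C, so Q_H = Q_C·T_H/T_C = 1090 × 304.00/255.00 = 1300 J.

Q_H ≈ 1300 J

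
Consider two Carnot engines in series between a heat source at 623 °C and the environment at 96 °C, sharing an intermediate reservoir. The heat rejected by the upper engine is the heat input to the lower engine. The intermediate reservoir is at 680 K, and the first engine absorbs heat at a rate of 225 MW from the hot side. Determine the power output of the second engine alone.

Ẇ₂ ≈ 78.05 MW

T_H = 623 °C → 623 + 273.15 = 896.15 K.
T_C = 96 °C → 96 + 273.15 = 369.15 K.
Heat entering the second stage: Q_m = Q_H·(T_m/T_H) = 225 × 680.00/896.15 = 170.7 MW.
Second-stage efficiency η₂ = 1 − T_C/T_m = 1 − 369.15/680.00 = 0.4571, so W₂ = η₂·Q_m = 78.05 MW.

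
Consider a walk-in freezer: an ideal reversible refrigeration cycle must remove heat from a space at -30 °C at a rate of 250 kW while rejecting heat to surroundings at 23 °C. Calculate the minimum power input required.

T_H = 23 °C → 23 + 273.15 = 296.15 K.
T_C = -30 °C → -30 + 273.15 = 243.15 K.
For a reversible refrigerator, COP_R = T_C/(T_H − T_C) = 243.15/53.00 = 4.5877.
W = Q_C/COP_R = 250/4.5877 = 54.5 kW.

Ẇ_in ≈ 54.5 kW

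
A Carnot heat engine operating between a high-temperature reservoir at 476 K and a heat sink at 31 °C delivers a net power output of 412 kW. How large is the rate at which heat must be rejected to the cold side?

Q̇_C ≈ 729 kW

T_C = 31 °C → 31 + 273.15 = 304.15 K.
η_rev = 1 − T_C/T_H = 1 − 304.15/476.00 = 0.3610.
Since Q_C/Q_H = T_C/T_H and Q_H = W/η, Q_C = W·T_C/(T_H − T_C) = 412 × 304.15/171.85 = 729 kW.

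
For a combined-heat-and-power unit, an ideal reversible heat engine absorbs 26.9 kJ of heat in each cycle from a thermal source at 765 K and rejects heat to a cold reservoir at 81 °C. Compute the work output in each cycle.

W ≈ 14.4 kJ

T_C = 81 °C → 81 + 273.15 = 354.15 K.
The Carnot efficiency is η = 1 − T_C/T_H = 1 − 354.15/765.00 = 0.5371.
W = η·Q_H = 0.5371 × 26.9 = 14.4 kJ.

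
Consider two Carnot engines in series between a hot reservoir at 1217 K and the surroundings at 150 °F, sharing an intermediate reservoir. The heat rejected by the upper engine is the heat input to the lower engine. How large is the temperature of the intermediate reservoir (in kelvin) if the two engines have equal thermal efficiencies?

T_C = 150 °F → (150 − 32) × 5/9 = 65.56 °C = 338.71 K.
Equal efficiencies require 1 − T_m/T_H = 1 − T_C/T_m, i.e. T_m/T_H = T_C/T_m, so T_m = √(T_H·T_C) = √(1217.00 × 338.71) = 642.0 K.

T_m ≈ 642.0 K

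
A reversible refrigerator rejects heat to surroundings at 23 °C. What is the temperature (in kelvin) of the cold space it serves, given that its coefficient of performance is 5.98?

T_H = 23 °C → 23 + 273.15 = 296.15 K.
COP_R = T_C/(T_H − T_C) ⇒ T_C = T_H·COP_R/(1 + COP_R) = 296.15 × 5.98/(1 + 5.98) = 253.7 K.

T_C ≈ 253.7 K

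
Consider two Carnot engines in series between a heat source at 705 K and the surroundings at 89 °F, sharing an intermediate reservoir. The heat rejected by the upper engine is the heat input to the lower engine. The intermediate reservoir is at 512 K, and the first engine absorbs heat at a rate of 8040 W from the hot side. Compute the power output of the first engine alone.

T_C = 89 °F → (89 − 32) × 5/9 = 31.67 °C = 304.82 K.
First-stage efficiency η₁ = 1 − T_m/T_H = 1 − 512.00/705.00 = 0.2738.
W₁ = η₁·Q_H = 0.2738 × 8040 = 2200 W.

Ẇ₁ ≈ 2200 W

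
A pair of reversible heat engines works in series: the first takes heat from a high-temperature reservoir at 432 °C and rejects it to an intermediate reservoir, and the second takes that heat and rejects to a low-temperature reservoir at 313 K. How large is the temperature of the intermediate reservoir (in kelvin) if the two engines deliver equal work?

T_m ≈ 509.1 K

T_H = 432 °C → 432 + 273.15 = 705.15 K.
For reversible stages Q_m = Q_H·(T_m/T_H). Setting W₁ = Q_H(1 − T_m/T_H) equal to W₂ = Q_m(1 − T_C/T_m) = Q_H·(T_m − T_C)/T_H gives T_H − T_m = T_m − T_C, so T_m = (T_H + T_C)/2 = (705.15 + 313.00)/2 = 509.1 K.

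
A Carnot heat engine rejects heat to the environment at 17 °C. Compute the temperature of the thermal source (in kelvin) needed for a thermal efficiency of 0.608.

T_H ≈ 740 K

T_C = 17 °C → 17 + 273.15 = 290.15 K.
From η = 1 − T_C/T_H, solving for T_H gives T_H = T_C/(1 − η) = 290.15/(1 − 0.608) = 740 K.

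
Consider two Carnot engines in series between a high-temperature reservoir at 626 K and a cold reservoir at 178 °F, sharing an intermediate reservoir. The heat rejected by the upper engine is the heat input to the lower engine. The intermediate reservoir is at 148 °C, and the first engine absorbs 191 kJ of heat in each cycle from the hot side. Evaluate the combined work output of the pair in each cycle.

W_total ≈ 82.91 kJ

T_C = 178 °F → (178 − 32) × 5/9 = 81.11 °C = 354.26 K.
Two reversible stages in series are equivalent to a single Carnot engine between T_H and T_C, so η_total = 1 − T_C/T_H = 1 − 354.26/626.00 = 0.4341.
W_total = η_total · Q_H = 0.4341 × 191 = 82.91 kJ.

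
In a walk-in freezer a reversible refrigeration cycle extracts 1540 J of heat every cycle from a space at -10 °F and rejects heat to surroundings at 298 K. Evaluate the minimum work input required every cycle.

T_C = -10 °F → (-10 − 32) × 5/9 = -23.33 °C = 249.82 K.
Carnot COP: COP_R = T_C/(T_H − T_C) = 249.82/48.18 = 5.1847.
W = Q_C/COP_R = 1540/5.1847 = 297 J.

W_in ≈ 297 J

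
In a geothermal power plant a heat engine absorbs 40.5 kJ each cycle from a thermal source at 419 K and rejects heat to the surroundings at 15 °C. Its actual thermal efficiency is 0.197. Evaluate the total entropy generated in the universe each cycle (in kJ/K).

ΔS_univ ≈ 0.0162 kJ/K

T_C = 15 °C → 15 + 273.15 = 288.15 K.
W = η·Q_H = 0.197 × 40.5 = 7.979 kJ, so Q_C = Q_H − W = 32.52 kJ.
The hot reservoir loses entropy Q_H/T_H = 40.5/419.00 = 0.09666 kJ/K; the cold reservoir gains Q_C/T_C = 32.52/288.15 = 0.1129 kJ/K.
ΔS_univ = −Q_H/T_H + Q_C/T_C = 0.0162 kJ/K (> 0, since η = 0.197 < η_Carnot = 0.312).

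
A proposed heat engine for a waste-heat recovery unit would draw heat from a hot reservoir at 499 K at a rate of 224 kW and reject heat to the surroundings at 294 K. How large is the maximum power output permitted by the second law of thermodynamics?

Ẇ_max ≈ 92.0 kW

By the Carnot theorem, η_max = 1 − T_C/T_H = 1 − 294.00/499.00 = 0.4108.
W_max = η_max · Q_H = 0.4108 × 224 = 92.0 kW.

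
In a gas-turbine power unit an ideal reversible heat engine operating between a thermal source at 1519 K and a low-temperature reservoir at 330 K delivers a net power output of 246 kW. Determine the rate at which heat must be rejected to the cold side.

Carnot efficiency: η = 1 − T_C/T_H = 1 − 330.00/1519.00 = 0.7828.
Since Q_C/Q_H = T_C/T_H and Q_H = W/η, Q_C = W·T_C/(T_H − T_C) = 246 × 330.00/1189.00 = 68.28 kW.

Q̇_C ≈ 68.28 kW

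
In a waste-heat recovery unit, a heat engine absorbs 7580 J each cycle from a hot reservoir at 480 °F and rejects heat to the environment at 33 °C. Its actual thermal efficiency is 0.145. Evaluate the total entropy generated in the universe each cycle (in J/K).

T_H = 480 °F → (480 − 32) × 5/9 = 248.89 °C = 522.04 K.
T_C = 33 °C → 33 + 273.15 = 306.15 K.
W = η·Q_H = 0.145 × 7580 = 1099 J, so Q_C = Q_H − W = 6481 J.
Entropy balance on the reservoirs: −Q_H/T_H = -14.52 J/K, +Q_C/T_C = 21.17 J/K.
ΔS_univ = −Q_H/T_H + Q_C/T_C = 6.65 J/K (> 0, since η = 0.145 < η_Carnot = 0.414).

ΔS_univ ≈ 6.65 J/K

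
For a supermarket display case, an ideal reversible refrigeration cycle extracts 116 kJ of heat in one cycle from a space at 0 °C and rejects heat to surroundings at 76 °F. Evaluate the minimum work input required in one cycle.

W_in ≈ 10.4 kJ

T_H = 76 °F → (76 − 32) × 5/9 = 24.44 °C = 297.59 K.
T_C = 0 °C → 0 + 273.15 = 273.15 K.
COP_R = T_C/(T_H − T_C) = 273.15/24.44 = 11.1743.
W = Q_C/COP_R = 116/11.1743 = 10.4 kJ.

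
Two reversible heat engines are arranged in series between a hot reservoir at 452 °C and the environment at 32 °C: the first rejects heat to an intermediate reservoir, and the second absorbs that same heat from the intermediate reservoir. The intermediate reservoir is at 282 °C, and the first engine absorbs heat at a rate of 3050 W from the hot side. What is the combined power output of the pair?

Ẇ_total ≈ 1770 W

T_H = 452 °C → 452 + 273.15 = 725.15 K.
T_C = 32 °C → 32 + 273.15 = 305.15 K.
Two reversible stages in series are equivalent to a single Carnot engine between T_H and T_C, so η_total = 1 − T_C/T_H = 1 − 305.15/725.15 = 0.5792.
W_total = η_total · Q_H = 0.5792 × 3050 = 1770 W.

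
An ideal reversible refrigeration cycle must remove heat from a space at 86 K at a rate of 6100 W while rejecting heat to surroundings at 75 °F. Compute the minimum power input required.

Ẇ_in ≈ 15000 W

T_H = 75 °F → (75 − 32) × 5/9 = 23.89 °C = 297.04 K.
Carnot COP: COP_R = T_C/(T_H − T_C) = 86.00/211.04 = 0.4075.
W = Q_C/COP_R = 6100/0.4075 = 15000 W.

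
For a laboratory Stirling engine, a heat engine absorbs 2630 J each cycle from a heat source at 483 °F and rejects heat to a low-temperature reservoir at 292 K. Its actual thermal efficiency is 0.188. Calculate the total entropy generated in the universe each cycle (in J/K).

T_H = 483 °F → (483 − 32) × 5/9 = 250.56 °C = 523.71 K.
W = η·Q_H = 0.188 × 2630 = 494.4 J, so Q_C = Q_H − W = 2136 J.
Entropy balance on the reservoirs: −Q_H/T_H = -5.022 J/K, +Q_C/T_C = 7.314 J/K.
ΔS_univ = −Q_H/T_H + Q_C/T_C = 2.292 J/K (> 0, since η = 0.188 < η_Carnot = 0.442).

ΔS_univ ≈ 2.292 J/K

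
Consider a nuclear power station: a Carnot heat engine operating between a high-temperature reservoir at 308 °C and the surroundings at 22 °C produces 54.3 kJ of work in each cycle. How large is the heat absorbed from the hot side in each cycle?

Q_H ≈ 110 kJ

T_H = 308 °C → 308 + 273.15 = 581.15 K.
T_C = 22 °C → 22 + 273.15 = 295.15 K.
For a reversible engine, η = 1 − T_C/T_H = 1 − 295.15/581.15 = 0.4921.
Q_H = W/η = 54.3/0.4921 = 110 kJ.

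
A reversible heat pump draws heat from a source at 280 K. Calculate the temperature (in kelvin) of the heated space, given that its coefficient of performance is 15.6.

T_H ≈ 299.2 K

COP_HP = T_H/(T_H − T_C) ⇒ T_H = T_C·COP_HP/(COP_HP − 1) = 280.00 × 15.6/(15.6 − 1) = 299.2 K.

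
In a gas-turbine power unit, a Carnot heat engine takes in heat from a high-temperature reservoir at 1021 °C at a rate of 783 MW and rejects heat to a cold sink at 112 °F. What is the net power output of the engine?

T_H = 1021 °C → 1021 + 273.15 = 1294.15 K.
T_C = 112 °F → (112 − 32) × 5/9 = 44.44 °C = 317.59 K.
Since the cycle is reversible, η = 1 − T_C/T_H = 1 − 317.59/1294.15 = 0.7546.
W = η·Q_H = 0.7546 × 783 = 591 MW.

Ẇ ≈ 591 MW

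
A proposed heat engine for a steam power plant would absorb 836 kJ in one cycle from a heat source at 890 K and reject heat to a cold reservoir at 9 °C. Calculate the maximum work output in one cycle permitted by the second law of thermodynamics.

T_C = 9 °C → 9 + 273.15 = 282.15 K.
The upper bound on efficiency is η_max = 1 − T_C/T_H = 1 − 282.15/890.00 = 0.6830.
W_max = η_max · Q_H = 0.6830 × 836 = 571 kJ.

W_max ≈ 571 kJ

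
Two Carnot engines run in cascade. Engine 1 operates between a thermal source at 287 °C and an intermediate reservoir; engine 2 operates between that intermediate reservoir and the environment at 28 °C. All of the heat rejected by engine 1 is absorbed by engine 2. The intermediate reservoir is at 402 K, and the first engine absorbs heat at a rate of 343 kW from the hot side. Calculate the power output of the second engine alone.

T_H = 287 °C → 287 + 273.15 = 560.15 K.
T_C = 28 °C → 28 + 273.15 = 301.15 K.
Heat entering the second stage: Q_m = Q_H·(T_m/T_H) = 343 × 402.00/560.15 = 246.2 kW.
Second-stage efficiency η₂ = 1 − T_C/T_m = 1 − 301.15/402.00 = 0.2509, so W₂ = η₂·Q_m = 61.75 kW.

Ẇ₂ ≈ 61.75 kW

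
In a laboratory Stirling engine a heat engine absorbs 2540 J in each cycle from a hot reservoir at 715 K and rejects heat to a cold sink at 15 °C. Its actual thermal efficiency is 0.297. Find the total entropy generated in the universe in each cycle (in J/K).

T_C = 15 °C → 15 + 273.15 = 288.15 K.
W = η·Q_H = 0.297 × 2540 = 754.4 J, so Q_C = Q_H − W = 1786 J.
Entropy balance on the reservoirs: −Q_H/T_H = -3.552 J/K, +Q_C/T_C = 6.197 J/K.
ΔS_univ = −Q_H/T_H + Q_C/T_C = 2.644 J/K (> 0, since η = 0.297 < η_Carnot = 0.597).

ΔS_univ ≈ 2.644 J/K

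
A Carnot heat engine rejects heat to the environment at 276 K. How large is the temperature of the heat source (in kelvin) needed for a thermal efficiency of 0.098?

T_H ≈ 306 K

From η = 1 − T_C/T_H, solving for T_H gives T_H = T_C/(1 − η) = 276.00/(1 − 0.098) = 306 K.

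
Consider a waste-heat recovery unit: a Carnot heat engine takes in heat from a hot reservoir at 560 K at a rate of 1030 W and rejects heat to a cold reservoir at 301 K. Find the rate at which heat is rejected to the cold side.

Q̇_C ≈ 553.6 W

Since the cycle is reversible, η = 1 − T_C/T_H = 1 − 301.00/560.00 = 0.4625.
For a reversible cycle Q_C/Q_H = T_C/T_H, so Q_C = 1030 × 301.00/560.00 = 553.6 W.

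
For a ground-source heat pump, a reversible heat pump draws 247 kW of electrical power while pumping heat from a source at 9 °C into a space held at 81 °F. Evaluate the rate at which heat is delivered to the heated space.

Q̇_H ≈ 4072 kW

T_H = 81 °F → (81 − 32) × 5/9 = 27.22 °C = 300.37 K.
T_C = 9 °C → 9 + 273.15 = 282.15 K.
Reversible heating COP: COP_HP = T_H/(T_H − T_C) = 300.37/18.22 = 16.4838.
Q_H = COP_HP · W = 16.4838 × 247 = 4072 kW.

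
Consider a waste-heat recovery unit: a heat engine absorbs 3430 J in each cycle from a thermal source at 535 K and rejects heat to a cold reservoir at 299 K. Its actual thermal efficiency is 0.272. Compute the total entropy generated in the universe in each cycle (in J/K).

ΔS_univ ≈ 1.940 J/K

W = η·Q_H = 0.272 × 3430 = 933.0 J, so Q_C = Q_H − W = 2497 J.
The hot reservoir loses entropy Q_H/T_H = 3430/535.00 = 6.411 J/K; the cold reservoir gains Q_C/T_C = 2497/299.00 = 8.351 J/K.
ΔS_univ = −Q_H/T_H + Q_C/T_C = 1.940 J/K (> 0, since η = 0.272 < η_Carnot = 0.441).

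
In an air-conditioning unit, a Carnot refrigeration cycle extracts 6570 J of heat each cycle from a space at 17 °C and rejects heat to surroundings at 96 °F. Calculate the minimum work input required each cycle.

T_H = 96 °F → (96 − 32) × 5/9 = 35.56 °C = 308.71 K.
T_C = 17 °C → 17 + 273.15 = 290.15 K.
The reversible coefficient of performance is COP_R = T_C/(T_H − T_C) = 290.15/18.56 = 15.6368.
W = Q_C/COP_R = 6570/15.6368 = 420.2 J.

W_in ≈ 420.2 J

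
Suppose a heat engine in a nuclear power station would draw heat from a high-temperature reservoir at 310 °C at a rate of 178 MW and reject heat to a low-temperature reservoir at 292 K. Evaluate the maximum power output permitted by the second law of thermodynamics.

T_H = 310 °C → 310 + 273.15 = 583.15 K.
By the Carnot theorem, η_max = 1 − T_C/T_H = 1 − 292.00/583.15 = 0.4993.
W_max = η_max · Q_H = 0.4993 × 178 = 88.9 MW.

Ẇ_max ≈ 88.9 MW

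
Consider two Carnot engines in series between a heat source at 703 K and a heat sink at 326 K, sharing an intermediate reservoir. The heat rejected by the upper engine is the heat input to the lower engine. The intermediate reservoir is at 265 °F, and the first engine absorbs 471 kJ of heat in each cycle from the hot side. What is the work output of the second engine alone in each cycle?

W₂ ≈ 51.3 kJ

T_m = 265 °F → (265 − 32) × 5/9 = 129.44 °C = 402.59 K.
Heat entering the second stage: Q_m = Q_H·(T_m/T_H) = 471 × 402.59/703.00 = 270 kJ.
Second-stage efficiency η₂ = 1 − T_C/T_m = 1 − 326.00/402.59 = 0.1903, so W₂ = η₂·Q_m = 51.3 kJ.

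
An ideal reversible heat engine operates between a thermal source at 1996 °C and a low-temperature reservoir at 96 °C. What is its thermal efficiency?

η ≈ 0.837

T_H = 1996 °C → 1996 + 273.15 = 2269.15 K.
T_C = 96 °C → 96 + 273.15 = 369.15 K.
Carnot efficiency: η = 1 − T_C/T_H = 1 − 369.15/2269.15 = 0.837.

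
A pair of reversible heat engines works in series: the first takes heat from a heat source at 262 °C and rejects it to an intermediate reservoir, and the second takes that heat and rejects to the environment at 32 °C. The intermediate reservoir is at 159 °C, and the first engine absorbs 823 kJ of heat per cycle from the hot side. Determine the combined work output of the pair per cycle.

W_total ≈ 354 kJ

T_H = 262 °C → 262 + 273.15 = 535.15 K.
T_C = 32 °C → 32 + 273.15 = 305.15 K.
Two reversible stages in series are equivalent to a single Carnot engine between T_H and T_C, so η_total = 1 − T_C/T_H = 1 − 305.15/535.15 = 0.4298.
W_total = η_total · Q_H = 0.4298 × 823 = 354 kJ.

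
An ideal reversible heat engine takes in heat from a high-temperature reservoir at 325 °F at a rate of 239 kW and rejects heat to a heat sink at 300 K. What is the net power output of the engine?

T_H = 325 °F → (325 − 32) × 5/9 = 162.78 °C = 435.93 K.
The Carnot efficiency is η = 1 − T_C/T_H = 1 − 300.00/435.93 = 0.3118.
W = η·Q_H = 0.3118 × 239 = 74.5 kW.

Ẇ ≈ 74.5 kW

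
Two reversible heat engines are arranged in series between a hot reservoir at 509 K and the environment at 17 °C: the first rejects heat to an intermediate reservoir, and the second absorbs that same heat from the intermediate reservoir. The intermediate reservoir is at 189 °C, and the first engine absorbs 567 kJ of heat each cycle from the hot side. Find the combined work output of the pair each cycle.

W_total ≈ 244 kJ

T_C = 17 °C → 17 + 273.15 = 290.15 K.
Two reversible stages in series are equivalent to a single Carnot engine between T_H and T_C, so η_total = 1 − T_C/T_H = 1 − 290.15/509.00 = 0.4300.
W_total = η_total · Q_H = 0.4300 × 567 = 244 kJ.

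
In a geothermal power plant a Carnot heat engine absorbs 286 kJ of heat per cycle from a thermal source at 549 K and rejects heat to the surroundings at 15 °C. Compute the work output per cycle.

T_C = 15 °C → 15 + 273.15 = 288.15 K.
For a reversible engine, η = 1 − T_C/T_H = 1 − 288.15/549.00 = 0.4751.
W = η·Q_H = 0.4751 × 286 = 136 kJ.

W ≈ 136 kJ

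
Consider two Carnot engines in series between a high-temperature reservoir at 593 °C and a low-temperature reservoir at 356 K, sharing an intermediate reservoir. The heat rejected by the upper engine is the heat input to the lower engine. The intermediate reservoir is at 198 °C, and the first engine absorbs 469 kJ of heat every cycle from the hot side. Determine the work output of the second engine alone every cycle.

W₂ ≈ 62.4 kJ

T_H = 593 °C → 593 + 273.15 = 866.15 K.
T_m = 198 °C → 198 + 273.15 = 471.15 K.
Heat entering the second stage: Q_m = Q_H·(T_m/T_H) = 469 × 471.15/866.15 = 255 kJ.
Second-stage efficiency η₂ = 1 − T_C/T_m = 1 − 356.00/471.15 = 0.2444, so W₂ = η₂·Q_m = 62.4 kJ.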